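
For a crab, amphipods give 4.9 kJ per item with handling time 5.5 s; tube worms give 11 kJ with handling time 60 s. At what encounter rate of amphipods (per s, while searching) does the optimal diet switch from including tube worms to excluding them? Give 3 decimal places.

Drop tube worms once their profitability E₂/h₂ falls below the rate achievable on amphipods alone: E₂/h₂ = λE₁/(1 + λh₁).
Solve for λ: λE₁h₂ = E₂(1 + λh₁) → λ(E₁h₂ − E₂h₁) = E₂ → λ = E₂/(E₁h₂ − E₂h₁).
λ = 11/(4.9×60 − 11×5.5) = 11/233.5 = 0.04711 per s.

0.047 per s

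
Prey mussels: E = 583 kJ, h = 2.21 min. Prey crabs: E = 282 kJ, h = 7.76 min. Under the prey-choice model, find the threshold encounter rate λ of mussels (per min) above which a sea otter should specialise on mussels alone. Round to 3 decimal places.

Drop crabs once their profitability E₂/h₂ falls below the rate achievable on mussels alone: E₂/h₂ = λE₁/(1 + λh₁).
Solve for λ: λE₁h₂ = E₂(1 + λh₁) → λ(E₁h₂ − E₂h₁) = E₂ → λ = E₂/(E₁h₂ − E₂h₁).
λ = 282/(583×7.76 − 282×2.21) = 282/3901 = 0.07229 per min.

0.072 per min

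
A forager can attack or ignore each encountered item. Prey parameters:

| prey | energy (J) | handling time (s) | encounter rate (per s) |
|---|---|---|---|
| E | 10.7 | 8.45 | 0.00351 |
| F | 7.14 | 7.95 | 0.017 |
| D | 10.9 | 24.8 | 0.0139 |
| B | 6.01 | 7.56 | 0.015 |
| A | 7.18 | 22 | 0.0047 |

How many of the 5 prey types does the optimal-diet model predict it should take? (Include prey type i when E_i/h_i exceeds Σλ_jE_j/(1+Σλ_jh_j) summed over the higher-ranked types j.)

E/h in descending order: E 1.27, F 0.898, B 0.795, D 0.44, A 0.326 J/s. The optimal diet is the largest prefix of this list for which every included type satisfies E_i/h_i > R on the types above it.
Rate on top 1: 0.03648. F: 0.898 > 0.03648 → include.
Rate on top 2: 0.1364. B: 0.795 > 0.1364 → include.
Rate on top 3: 0.1949. D: 0.44 > 0.1949 → include.
Rate on top 4: 0.2468. A: 0.326 > 0.2468 → include.
Optimal diet: E, F, B, D, A — 5 of 5 types.

5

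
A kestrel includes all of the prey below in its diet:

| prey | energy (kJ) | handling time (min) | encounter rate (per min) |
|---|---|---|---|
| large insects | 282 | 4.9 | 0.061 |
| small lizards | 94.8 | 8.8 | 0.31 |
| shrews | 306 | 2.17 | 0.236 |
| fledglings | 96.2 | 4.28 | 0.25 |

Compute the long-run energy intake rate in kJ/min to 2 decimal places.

R = (0.061×282 + 0.31×94.8 + 0.236×306 + 0.25×96.2) / (1 + 0.061×4.9 + 0.31×8.8 + 0.236×2.17 + 0.25×4.28) = 142.9/5.609 = 25.47 kJ/min.

25.47 kJ/min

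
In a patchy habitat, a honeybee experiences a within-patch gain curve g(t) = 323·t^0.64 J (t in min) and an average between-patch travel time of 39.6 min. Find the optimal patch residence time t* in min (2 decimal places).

70.40 min

Optimal t* satisfies g'(t*) = g(t*)/(T + t*).
g'(t) = 0.64·323·t^-0.36. Setting 0.64·323·t^-0.36 = 323·t^0.64/(39.6+t) gives 0.64(39.6+t) = t, so 0.36·t = 0.64×39.6.
t* = 0.64×39.6/0.36 = 70.4 min.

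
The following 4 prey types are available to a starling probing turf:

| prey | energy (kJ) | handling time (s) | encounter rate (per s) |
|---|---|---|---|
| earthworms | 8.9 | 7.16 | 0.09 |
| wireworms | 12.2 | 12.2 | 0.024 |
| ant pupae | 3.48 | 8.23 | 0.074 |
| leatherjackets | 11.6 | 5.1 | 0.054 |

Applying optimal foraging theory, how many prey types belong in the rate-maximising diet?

E/h in descending order: leatherjackets 2.27, earthworms 1.24, wireworms 1, ant pupae 0.423 kJ/s. The optimal diet is the largest prefix of this list for which every included type satisfies E_i/h_i > R on the types above it.
Rate on top 1: 0.4911. earthworms: 1.24 > 0.4911 → include.
Rate on top 2: 0.7435. wireworms: 1 > 0.7435 → include.
Rate on top 3: 0.7775. ant pupae: 0.423 < 0.7775 → exclude; stop.
Optimal diet: leatherjackets, earthworms, wireworms — 3 of 4 types.

3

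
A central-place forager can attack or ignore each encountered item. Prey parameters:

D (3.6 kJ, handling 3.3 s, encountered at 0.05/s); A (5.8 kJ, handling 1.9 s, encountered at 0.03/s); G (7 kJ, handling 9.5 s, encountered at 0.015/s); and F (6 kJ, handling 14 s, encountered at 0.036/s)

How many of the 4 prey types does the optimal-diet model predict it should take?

4

E/h in descending order: A 3.05, D 1.09, G 0.737, F 0.429 kJ/s. The optimal diet is the largest prefix of this list for which every included type satisfies E_i/h_i > R on the types above it.
Rate on top 1: 0.1646. D: 1.09 > 0.1646 → include.
Rate on top 2: 0.2897. G: 0.737 > 0.2897 → include.
Rate on top 3: 0.3364. F: 0.429 > 0.3364 → include.
Optimal diet: A, D, G, F — 4 of 4 types.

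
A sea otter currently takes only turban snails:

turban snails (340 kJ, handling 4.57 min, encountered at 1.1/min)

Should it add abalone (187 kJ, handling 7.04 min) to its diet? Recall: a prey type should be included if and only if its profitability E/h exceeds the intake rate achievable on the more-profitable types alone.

No

On turban snails alone, R = ΣλE/(1+Σλh) = 374/6.027 = 62.05 kJ/min.
abalone: E/h = 187/7.04 = 26.56 kJ/min.
26.56 < 62.05, so adding abalone would lower the average — exclude it.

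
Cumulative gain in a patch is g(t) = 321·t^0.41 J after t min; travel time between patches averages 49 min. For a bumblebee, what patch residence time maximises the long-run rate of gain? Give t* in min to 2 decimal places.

By the marginal value theorem, leave when the instantaneous gain rate g'(t) equals the habitat-wide average g(t)/(T + t).
g'(t) = 0.41·321·t^-0.59. Setting 0.41·321·t^-0.59 = 321·t^0.41/(49+t) gives 0.41(49+t) = t, so 0.59·t = 0.41×49.
t* = 0.41×49/0.59 = 34.05 min.

34.05 min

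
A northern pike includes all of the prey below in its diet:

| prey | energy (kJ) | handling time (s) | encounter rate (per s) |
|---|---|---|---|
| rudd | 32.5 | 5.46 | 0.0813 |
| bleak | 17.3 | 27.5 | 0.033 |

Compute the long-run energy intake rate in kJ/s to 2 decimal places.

R = Σλ_iE_i / (1 + Σλ_ih_i)
Numerator: 0.0813×32.5 + 0.033×17.3 = 3.213
Denominator: 1 + 0.0813×5.46 + 0.033×27.5 = 2.351
R = 3.213/2.351 = 1.366 kJ/s

1.37 kJ/s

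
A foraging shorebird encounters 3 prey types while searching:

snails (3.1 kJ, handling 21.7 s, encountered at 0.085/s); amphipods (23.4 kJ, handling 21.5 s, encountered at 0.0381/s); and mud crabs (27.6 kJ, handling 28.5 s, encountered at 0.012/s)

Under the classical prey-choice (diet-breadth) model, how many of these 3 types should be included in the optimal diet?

Rank by E/h (kJ/s): amphipods 1.09, mud crabs 0.968, snails 0.143. Include each in turn until the next type's E/h falls below the running intake rate.
Rate on top 1: 0.4901. mud crabs: 0.968 > 0.4901 → include.
Rate on top 2: 0.5658. snails: 0.143 < 0.5658 → exclude; stop.
Optimal diet: amphipods, mud crabs — 2 of 3 types.

2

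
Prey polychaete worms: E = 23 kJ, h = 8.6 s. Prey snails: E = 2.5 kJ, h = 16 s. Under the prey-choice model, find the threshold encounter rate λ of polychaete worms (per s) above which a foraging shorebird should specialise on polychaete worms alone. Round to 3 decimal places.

At the threshold, the rate on polychaete worms alone equals the profitability of snails: λ·23/(1 + λ·8.6) = 2.5/16 = 0.1562.
Rearranging, λ(23 − 0.1562×8.6) = 0.1562, so λ = 0.1562/21.66 = 0.007215 per s.

0.007 per s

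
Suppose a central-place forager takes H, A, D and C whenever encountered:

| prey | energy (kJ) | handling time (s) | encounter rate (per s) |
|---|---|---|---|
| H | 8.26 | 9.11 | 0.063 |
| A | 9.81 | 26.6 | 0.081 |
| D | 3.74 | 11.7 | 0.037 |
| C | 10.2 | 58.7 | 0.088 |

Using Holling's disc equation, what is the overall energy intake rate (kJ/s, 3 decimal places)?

R = Σλ_iE_i / (1 + Σλ_ih_i)
Numerator: 0.063×8.26 + 0.081×9.81 + 0.037×3.74 + 0.088×10.2 = 2.351
Denominator: 1 + 0.063×9.11 + 0.081×26.6 + 0.037×11.7 + 0.088×58.7 = 9.327
R = 2.351/9.327 = 0.2521 kJ/s

0.252 kJ/s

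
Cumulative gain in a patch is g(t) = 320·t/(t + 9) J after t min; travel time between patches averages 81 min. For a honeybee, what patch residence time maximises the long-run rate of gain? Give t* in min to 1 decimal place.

Optimal t* satisfies g'(t*) = g(t*)/(T + t*).
g'(t) = 320·9/(t + 9)². Setting 320·9/(t+9)² = 320t/[(t+9)(81+t)] gives 9(81+t) = t(t+9), so t² = 9×81 = 729.
t* = √729 = 27 min.

27.0 min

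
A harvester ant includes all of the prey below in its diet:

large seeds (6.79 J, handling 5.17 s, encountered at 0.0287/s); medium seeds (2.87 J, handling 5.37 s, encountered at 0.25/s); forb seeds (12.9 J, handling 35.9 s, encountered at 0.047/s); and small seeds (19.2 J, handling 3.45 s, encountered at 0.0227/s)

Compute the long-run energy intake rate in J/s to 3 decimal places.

R = (0.0287×6.79 + 0.25×2.87 + 0.047×12.9 + 0.0227×19.2) / (1 + 0.0287×5.17 + 0.25×5.37 + 0.047×35.9 + 0.0227×3.45) = 1.955/4.256 = 0.4592 J/s.

0.459 J/s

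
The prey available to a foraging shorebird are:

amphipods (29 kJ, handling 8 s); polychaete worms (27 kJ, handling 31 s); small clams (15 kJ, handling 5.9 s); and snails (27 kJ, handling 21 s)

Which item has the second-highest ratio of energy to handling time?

small clams

In descending order of E/h:
amphipods: 29/8 = 3.62 kJ/s
small clams: 15/5.9 = 2.54 kJ/s
snails: 27/21 = 1.29 kJ/s
polychaete worms: 27/31 = 0.871 kJ/s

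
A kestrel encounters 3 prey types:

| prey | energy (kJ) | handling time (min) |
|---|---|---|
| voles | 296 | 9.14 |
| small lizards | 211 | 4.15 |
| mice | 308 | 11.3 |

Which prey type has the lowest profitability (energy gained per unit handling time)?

mice

In descending order of E/h:
small lizards: 211/4.15 = 50.8 kJ/min
voles: 296/9.14 = 32.4 kJ/min
mice: 308/11.3 = 27.3 kJ/min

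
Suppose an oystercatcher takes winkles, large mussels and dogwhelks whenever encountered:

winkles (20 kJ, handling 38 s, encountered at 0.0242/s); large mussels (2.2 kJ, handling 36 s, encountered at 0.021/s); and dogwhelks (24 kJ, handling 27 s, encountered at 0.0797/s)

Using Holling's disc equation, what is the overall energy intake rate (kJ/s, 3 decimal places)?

0.506 kJ/s

R = Σλ_iE_i / (1 + Σλ_ih_i)
Numerator: 0.0242×20 + 0.021×2.2 + 0.0797×24 = 2.443
Denominator: 1 + 0.0242×38 + 0.021×36 + 0.0797×27 = 4.827
R = 2.443/4.827 = 0.5061 kJ/s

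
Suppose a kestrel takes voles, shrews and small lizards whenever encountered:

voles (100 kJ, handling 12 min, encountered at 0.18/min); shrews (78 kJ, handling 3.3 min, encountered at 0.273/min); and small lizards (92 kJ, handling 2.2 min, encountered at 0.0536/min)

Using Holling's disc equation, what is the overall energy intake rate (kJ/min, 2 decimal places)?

10.58 kJ/min

R = Σλ_iE_i / (1 + Σλ_ih_i)
Numerator: 0.18×100 + 0.273×78 + 0.0536×92 = 44.23
Denominator: 1 + 0.18×12 + 0.273×3.3 + 0.0536×2.2 = 4.179
R = 44.23/4.179 = 10.58 kJ/min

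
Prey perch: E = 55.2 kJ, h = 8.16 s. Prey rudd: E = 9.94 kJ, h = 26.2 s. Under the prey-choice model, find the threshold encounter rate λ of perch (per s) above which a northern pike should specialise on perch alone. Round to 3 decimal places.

0.007 per s

At the threshold, the rate on perch alone equals the profitability of rudd: λ·55.2/(1 + λ·8.16) = 9.94/26.2 = 0.3794.
Rearranging, λ(55.2 − 0.3794×8.16) = 0.3794, so λ = 0.3794/52.1 = 0.007281 per s.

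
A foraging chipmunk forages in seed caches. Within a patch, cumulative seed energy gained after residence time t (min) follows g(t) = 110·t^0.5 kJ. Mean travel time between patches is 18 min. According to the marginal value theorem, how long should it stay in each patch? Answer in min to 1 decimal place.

By the marginal value theorem, leave when the instantaneous gain rate g'(t) equals the habitat-wide average g(t)/(T + t).
g'(t) = 0.5·110·t^-0.5. Setting 0.5·110·t^-0.5 = 110·t^0.5/(18+t) gives 0.5(18+t) = t, so 0.50·t = 0.5×18.
t* = 0.5×18/0.50 = 18 min.

18.0 min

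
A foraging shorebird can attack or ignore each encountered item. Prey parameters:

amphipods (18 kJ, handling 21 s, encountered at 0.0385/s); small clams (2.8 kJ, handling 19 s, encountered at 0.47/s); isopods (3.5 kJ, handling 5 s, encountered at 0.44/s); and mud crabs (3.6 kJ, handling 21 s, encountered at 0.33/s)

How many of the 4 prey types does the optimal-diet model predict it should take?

Profitabilities (E/h, kJ/s): amphipods 0.857, isopods 0.7, mud crabs 0.171, small clams 0.147. Add prey in this order while the next type's profitability exceeds the intake rate on those already taken.
Rate on top 1: 0.3832. isopods: 0.7 > 0.3832 → include.
Rate on top 2: 0.5571. mud crabs: 0.171 < 0.5571 → exclude; stop.
Optimal diet: amphipods, isopods — 2 of 4 types.

2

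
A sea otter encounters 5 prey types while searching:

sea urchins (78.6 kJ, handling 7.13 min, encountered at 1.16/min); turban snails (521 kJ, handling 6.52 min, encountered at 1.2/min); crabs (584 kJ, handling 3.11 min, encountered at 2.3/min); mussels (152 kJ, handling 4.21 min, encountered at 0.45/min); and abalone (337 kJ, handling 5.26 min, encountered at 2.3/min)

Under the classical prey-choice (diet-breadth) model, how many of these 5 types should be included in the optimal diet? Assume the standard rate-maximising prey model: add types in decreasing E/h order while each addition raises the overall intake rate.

1

Rank by E/h (kJ/min): crabs 188, turban snails 79.9, abalone 64.1, mussels 36.1, sea urchins 11. Include each in turn until the next type's E/h falls below the running intake rate.
Rate on top 1: 164.7. turban snails: 79.9 < 164.7 → exclude; stop.
Optimal diet: crabs — 1 of 5 types.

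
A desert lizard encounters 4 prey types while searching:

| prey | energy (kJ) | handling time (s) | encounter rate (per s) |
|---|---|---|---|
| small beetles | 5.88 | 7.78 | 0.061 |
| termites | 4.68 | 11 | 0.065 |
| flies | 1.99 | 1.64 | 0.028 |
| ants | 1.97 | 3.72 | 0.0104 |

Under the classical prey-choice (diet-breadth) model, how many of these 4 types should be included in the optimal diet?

Rank by E/h (kJ/s): flies 1.21, small beetles 0.756, ants 0.53, termites 0.425. Include each in turn until the next type's E/h falls below the running intake rate.
Rate on top 1: 0.05327. small beetles: 0.756 > 0.05327 → include.
Rate on top 2: 0.2725. ants: 0.53 > 0.2725 → include.
Rate on top 3: 0.2789. termites: 0.425 > 0.2789 → include.
Optimal diet: flies, small beetles, ants, termites — 4 of 4 types.

4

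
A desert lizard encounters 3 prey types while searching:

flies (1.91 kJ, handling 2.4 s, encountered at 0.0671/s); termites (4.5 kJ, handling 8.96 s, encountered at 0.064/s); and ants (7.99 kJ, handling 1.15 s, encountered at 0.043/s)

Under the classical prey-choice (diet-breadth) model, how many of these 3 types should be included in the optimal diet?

3

Profitabilities (E/h, kJ/s): ants 6.95, flies 0.796, termites 0.502. Add prey in this order while the next type's profitability exceeds the intake rate on those already taken.
Rate on top 1: 0.3274. flies: 0.796 > 0.3274 → include.
Rate on top 2: 0.3897. termites: 0.502 > 0.3897 → include.
Optimal diet: ants, flies, termites — 3 of 3 types.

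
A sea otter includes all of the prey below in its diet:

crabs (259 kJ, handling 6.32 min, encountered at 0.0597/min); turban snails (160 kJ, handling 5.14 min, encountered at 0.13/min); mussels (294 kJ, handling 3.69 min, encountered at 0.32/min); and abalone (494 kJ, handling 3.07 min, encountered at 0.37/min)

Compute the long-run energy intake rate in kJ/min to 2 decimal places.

71.78 kJ/min

R = Σλ_iE_i / (1 + Σλ_ih_i)
Numerator: 0.0597×259 + 0.13×160 + 0.32×294 + 0.37×494 = 313.1
Denominator: 1 + 0.0597×6.32 + 0.13×5.14 + 0.32×3.69 + 0.37×3.07 = 4.362
R = 313.1/4.362 = 71.78 kJ/min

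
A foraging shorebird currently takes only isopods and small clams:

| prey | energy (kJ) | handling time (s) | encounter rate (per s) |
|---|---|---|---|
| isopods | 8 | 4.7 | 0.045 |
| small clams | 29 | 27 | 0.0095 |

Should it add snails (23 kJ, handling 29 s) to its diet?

Yes

Current rate: (0.045×8 + 0.0095×29)/(1 + 0.045×4.7 + 0.0095×27) = 0.4329 kJ/s.
Profitability of snails: 23/29 = 0.7931 kJ/s.
0.7931 > 0.4329, so adding snails raises the average — include it.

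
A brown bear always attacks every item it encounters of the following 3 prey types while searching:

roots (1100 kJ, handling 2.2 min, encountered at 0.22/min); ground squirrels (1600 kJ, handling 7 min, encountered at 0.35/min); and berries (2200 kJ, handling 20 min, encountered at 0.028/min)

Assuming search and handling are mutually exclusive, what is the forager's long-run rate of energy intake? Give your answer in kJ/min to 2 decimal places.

R = (0.22×1100 + 0.35×1600 + 0.028×2200) / (1 + 0.22×2.2 + 0.35×7 + 0.028×20) = 863.6/4.494 = 192.2 kJ/min.

192.17 kJ/min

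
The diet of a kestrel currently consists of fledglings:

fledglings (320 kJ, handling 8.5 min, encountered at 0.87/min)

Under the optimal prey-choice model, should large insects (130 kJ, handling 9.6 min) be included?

Intake rate on the current diet: R = (0.87×320) / (1 + 0.87×8.5) = 278.4/8.395 = 33.16 kJ/min.
large insects: E/h = 130/9.6 = 13.54 kJ/min.
Since 13.54 < R, time spent handling large insects is better spent searching.

No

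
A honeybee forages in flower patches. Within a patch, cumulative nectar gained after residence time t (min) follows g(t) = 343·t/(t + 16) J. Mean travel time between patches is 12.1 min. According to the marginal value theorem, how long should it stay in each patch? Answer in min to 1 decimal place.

Maximise g(t)/(T+t): set derivative to zero → g'(t)(T+t) = g(t).
g'(t) = 343·16/(t + 16)². Setting 343·16/(t+16)² = 343t/[(t+16)(12.1+t)] gives 16(12.1+t) = t(t+16), so t² = 16×12.1 = 193.6.
t* = √193.6 = 13.91 min.

13.9 min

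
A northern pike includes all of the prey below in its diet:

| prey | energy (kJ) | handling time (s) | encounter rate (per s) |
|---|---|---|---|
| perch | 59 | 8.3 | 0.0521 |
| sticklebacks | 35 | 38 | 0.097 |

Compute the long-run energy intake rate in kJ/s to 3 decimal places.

R = (0.0521×59 + 0.097×35) / (1 + 0.0521×8.3 + 0.097×38) = 6.469/5.118 = 1.264 kJ/s.

1.264 kJ/s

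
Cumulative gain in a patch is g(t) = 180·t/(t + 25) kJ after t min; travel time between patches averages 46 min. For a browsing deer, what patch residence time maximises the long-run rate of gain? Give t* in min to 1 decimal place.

33.9 min

Maximise g(t)/(T+t): set derivative to zero → g'(t)(T+t) = g(t).
g'(t) = 180·25/(t + 25)². Setting 180·25/(t+25)² = 180t/[(t+25)(46+t)] gives 25(46+t) = t(t+25), so t² = 25×46 = 1150.
t* = √1150 = 33.91 min.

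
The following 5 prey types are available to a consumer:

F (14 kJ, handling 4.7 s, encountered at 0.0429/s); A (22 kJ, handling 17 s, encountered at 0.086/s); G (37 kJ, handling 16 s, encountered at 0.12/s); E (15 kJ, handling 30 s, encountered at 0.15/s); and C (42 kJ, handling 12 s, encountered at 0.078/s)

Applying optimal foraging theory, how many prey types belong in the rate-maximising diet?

Rank by E/h (kJ/s): C 3.5, F 2.98, G 2.31, A 1.29, E 0.5. Include each in turn until the next type's E/h falls below the running intake rate.
Rate on top 1: 1.692. F: 2.98 > 1.692 → include.
Rate on top 2: 1.814. G: 2.31 > 1.814 → include.
Rate on top 3: 2.05. A: 1.29 < 2.05 → exclude; stop.
Optimal diet: C, F, G — 3 of 5 types.

3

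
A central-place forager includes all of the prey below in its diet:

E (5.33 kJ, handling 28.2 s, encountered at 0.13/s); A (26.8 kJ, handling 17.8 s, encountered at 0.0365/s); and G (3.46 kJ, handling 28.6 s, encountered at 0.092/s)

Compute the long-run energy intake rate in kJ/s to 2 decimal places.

0.25 kJ/s

R = Σλ_iE_i / (1 + Σλ_ih_i)
Numerator: 0.13×5.33 + 0.0365×26.8 + 0.092×3.46 = 1.989
Denominator: 1 + 0.13×28.2 + 0.0365×17.8 + 0.092×28.6 = 7.947
R = 1.989/7.947 = 0.2503 kJ/s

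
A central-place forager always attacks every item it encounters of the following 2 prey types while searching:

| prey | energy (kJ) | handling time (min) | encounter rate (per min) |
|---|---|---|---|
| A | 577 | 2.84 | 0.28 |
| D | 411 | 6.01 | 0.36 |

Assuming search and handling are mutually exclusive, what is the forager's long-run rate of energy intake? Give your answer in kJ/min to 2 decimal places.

78.19 kJ/min

R = Σλ_iE_i / (1 + Σλ_ih_i)
Numerator: 0.28×577 + 0.36×411 = 309.5
Denominator: 1 + 0.28×2.84 + 0.36×6.01 = 3.959
R = 309.5/3.959 = 78.19 kJ/min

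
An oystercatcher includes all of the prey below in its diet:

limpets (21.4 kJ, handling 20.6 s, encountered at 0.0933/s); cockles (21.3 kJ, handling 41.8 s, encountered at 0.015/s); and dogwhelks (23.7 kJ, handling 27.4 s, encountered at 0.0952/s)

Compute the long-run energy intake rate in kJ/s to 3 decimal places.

Energy encountered per unit search time: 0.0933×21.4 + 0.015×21.3 + 0.0952×23.7 = 4.572 kJ/s.
Handling time per unit search time: 0.0933×20.6 + 0.015×41.8 + 0.0952×27.4 = 5.157.
Rate = 4.572/(1 + 5.157) = 0.7426 kJ/s.

0.743 kJ/s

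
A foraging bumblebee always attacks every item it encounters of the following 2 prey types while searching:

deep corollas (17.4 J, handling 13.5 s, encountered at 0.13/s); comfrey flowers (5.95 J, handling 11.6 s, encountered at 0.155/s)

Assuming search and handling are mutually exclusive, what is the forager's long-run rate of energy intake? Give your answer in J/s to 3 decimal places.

0.699 J/s

R = Σλ_iE_i / (1 + Σλ_ih_i)
Numerator: 0.13×17.4 + 0.155×5.95 = 3.184
Denominator: 1 + 0.13×13.5 + 0.155×11.6 = 4.553
R = 3.184/4.553 = 0.6994 J/s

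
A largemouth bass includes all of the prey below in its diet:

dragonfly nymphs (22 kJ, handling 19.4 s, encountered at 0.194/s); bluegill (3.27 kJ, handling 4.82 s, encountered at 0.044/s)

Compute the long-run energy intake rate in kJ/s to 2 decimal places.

0.89 kJ/s

R = (0.194×22 + 0.044×3.27) / (1 + 0.194×19.4 + 0.044×4.82) = 4.412/4.976 = 0.8867 kJ/s.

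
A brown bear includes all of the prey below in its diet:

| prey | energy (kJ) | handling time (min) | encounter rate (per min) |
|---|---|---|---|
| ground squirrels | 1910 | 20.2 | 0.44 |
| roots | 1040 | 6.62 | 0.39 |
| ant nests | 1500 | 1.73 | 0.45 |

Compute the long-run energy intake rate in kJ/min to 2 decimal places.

R = Σλ_iE_i / (1 + Σλ_ih_i)
Numerator: 0.44×1910 + 0.39×1040 + 0.45×1500 = 1921
Denominator: 1 + 0.44×20.2 + 0.39×6.62 + 0.45×1.73 = 13.25
R = 1921/13.25 = 145 kJ/min

145.00 kJ/min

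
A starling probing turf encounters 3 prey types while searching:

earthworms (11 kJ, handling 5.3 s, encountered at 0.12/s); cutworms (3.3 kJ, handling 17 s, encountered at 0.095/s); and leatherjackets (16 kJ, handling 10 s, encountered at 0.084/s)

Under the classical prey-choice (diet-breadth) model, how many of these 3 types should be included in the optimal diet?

2

Rank by E/h (kJ/s): earthworms 2.08, leatherjackets 1.6, cutworms 0.194. Include each in turn until the next type's E/h falls below the running intake rate.
Rate on top 1: 0.8068. leatherjackets: 1.6 > 0.8068 → include.
Rate on top 2: 1.076. cutworms: 0.194 < 1.076 → exclude; stop.
Optimal diet: earthworms, leatherjackets — 2 of 3 types.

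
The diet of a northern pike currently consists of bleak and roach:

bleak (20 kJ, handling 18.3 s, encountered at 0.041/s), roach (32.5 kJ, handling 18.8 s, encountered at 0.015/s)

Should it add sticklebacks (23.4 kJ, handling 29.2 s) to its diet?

Intake rate on the current diet: R = (0.041×20 + 0.015×32.5) / (1 + 0.041×18.3 + 0.015×18.8) = 1.308/2.032 = 0.6434 kJ/s.
Profitability of sticklebacks: 23.4/29.2 = 0.8014 kJ/s.
0.8014 > 0.6434, so adding sticklebacks raises the average — include it.

Yes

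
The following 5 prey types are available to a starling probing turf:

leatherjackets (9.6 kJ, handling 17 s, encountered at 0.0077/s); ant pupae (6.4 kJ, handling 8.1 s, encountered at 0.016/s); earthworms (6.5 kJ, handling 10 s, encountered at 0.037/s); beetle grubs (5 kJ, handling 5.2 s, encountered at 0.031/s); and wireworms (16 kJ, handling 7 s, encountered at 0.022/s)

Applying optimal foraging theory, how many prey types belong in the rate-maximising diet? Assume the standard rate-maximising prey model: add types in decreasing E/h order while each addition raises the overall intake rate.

E/h in descending order: wireworms 2.29, beetle grubs 0.962, ant pupae 0.79, earthworms 0.65, leatherjackets 0.565 kJ/s. The optimal diet is the largest prefix of this list for which every included type satisfies E_i/h_i > R on the types above it.
Rate on top 1: 0.305. beetle grubs: 0.962 > 0.305 → include.
Rate on top 2: 0.3855. ant pupae: 0.79 > 0.3855 → include.
Rate on top 3: 0.4218. earthworms: 0.65 > 0.4218 → include.
Rate on top 4: 0.4683. leatherjackets: 0.565 > 0.4683 → include.
Optimal diet: wireworms, beetle grubs, ant pupae, earthworms, leatherjackets — 5 of 5 types.

5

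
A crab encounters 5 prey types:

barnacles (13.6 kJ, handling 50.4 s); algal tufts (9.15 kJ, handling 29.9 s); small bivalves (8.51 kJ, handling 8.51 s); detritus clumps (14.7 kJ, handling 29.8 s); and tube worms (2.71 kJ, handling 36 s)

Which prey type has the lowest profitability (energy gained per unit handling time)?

In descending order of E/h:
small bivalves: 8.51/8.51 = 1 kJ/s
detritus clumps: 14.7/29.8 = 0.493 kJ/s
algal tufts: 9.15/29.9 = 0.306 kJ/s
barnacles: 13.6/50.4 = 0.27 kJ/s
tube worms: 2.71/36 = 0.0753 kJ/s

tube worms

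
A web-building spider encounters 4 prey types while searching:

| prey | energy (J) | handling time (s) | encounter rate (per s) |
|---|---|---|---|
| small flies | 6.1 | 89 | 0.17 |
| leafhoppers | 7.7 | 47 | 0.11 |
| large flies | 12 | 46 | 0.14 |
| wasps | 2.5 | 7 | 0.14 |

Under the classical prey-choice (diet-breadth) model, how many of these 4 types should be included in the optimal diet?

2

Rank by E/h (J/s): wasps 0.357, large flies 0.261, leafhoppers 0.164, small flies 0.0685. Include each in turn until the next type's E/h falls below the running intake rate.
Rate on top 1: 0.1768. large flies: 0.261 > 0.1768 → include.
Rate on top 2: 0.2411. leafhoppers: 0.164 < 0.2411 → exclude; stop.
Optimal diet: wasps, large flies — 2 of 4 types.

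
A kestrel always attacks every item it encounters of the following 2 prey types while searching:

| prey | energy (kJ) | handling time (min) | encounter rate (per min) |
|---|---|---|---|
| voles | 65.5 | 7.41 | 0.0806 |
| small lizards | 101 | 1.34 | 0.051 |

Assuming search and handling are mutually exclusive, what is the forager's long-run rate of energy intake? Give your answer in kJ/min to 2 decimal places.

6.26 kJ/min

R = Σλ_iE_i / (1 + Σλ_ih_i)
Numerator: 0.0806×65.5 + 0.051×101 = 10.43
Denominator: 1 + 0.0806×7.41 + 0.051×1.34 = 1.666
R = 10.43/1.666 = 6.262 kJ/min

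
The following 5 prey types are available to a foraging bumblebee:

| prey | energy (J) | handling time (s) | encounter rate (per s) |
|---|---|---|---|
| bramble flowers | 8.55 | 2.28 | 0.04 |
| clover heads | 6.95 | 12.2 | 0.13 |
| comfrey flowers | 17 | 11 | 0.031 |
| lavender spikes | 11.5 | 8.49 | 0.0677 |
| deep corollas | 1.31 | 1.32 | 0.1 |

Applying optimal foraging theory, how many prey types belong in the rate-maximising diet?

Profitabilities (E/h, J/s): bramble flowers 3.75, comfrey flowers 1.55, lavender spikes 1.35, deep corollas 0.992, clover heads 0.57. Add prey in this order while the next type's profitability exceeds the intake rate on those already taken.
Rate on top 1: 0.3134. comfrey flowers: 1.55 > 0.3134 → include.
Rate on top 2: 0.6068. lavender spikes: 1.35 > 0.6068 → include.
Rate on top 3: 0.8209. deep corollas: 0.992 > 0.8209 → include.
Rate on top 4: 0.8315. clover heads: 0.57 < 0.8315 → exclude; stop.
Optimal diet: bramble flowers, comfrey flowers, lavender spikes, deep corollas — 4 of 5 types.

4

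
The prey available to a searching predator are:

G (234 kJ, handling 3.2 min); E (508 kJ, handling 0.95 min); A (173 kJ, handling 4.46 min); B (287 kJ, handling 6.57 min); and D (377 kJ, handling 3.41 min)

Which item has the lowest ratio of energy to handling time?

A

In descending order of E/h:
E: 508/0.95 = 535 kJ/min
D: 377/3.41 = 111 kJ/min
G: 234/3.2 = 73.1 kJ/min
B: 287/6.57 = 43.7 kJ/min
A: 173/4.46 = 38.8 kJ/min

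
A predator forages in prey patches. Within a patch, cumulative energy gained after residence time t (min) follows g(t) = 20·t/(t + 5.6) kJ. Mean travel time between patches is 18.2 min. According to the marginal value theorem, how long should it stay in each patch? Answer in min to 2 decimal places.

Maximise g(t)/(T+t): set derivative to zero → g'(t)(T+t) = g(t).
g'(t) = 20·5.6/(t + 5.6)². Setting 20·5.6/(t+5.6)² = 20t/[(t+5.6)(18.2+t)] gives 5.6(18.2+t) = t(t+5.6), so t² = 5.6×18.2 = 101.9.
t* = √101.9 = 10.1 min.

10.10 min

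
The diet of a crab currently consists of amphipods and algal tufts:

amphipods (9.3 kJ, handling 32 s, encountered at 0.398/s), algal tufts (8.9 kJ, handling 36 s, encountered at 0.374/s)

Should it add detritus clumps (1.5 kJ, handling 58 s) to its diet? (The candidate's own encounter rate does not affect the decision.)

No

On amphipods and algal tufts alone, R = ΣλE/(1+Σλh) = 7.03/27.2 = 0.2585 kJ/s.
detritus clumps: E/h = 1.5/58 = 0.02586 kJ/s.
Since 0.02586 < R, time spent handling detritus clumps is better spent searching.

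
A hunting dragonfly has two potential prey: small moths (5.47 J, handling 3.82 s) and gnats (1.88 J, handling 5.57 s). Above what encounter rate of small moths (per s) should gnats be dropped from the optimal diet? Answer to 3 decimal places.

0.081 per s

At the threshold, the rate on small moths alone equals the profitability of gnats: λ·5.47/(1 + λ·3.82) = 1.88/5.57 = 0.3375.
Rearranging, λ(5.47 − 0.3375×3.82) = 0.3375, so λ = 0.3375/4.181 = 0.08073 per s.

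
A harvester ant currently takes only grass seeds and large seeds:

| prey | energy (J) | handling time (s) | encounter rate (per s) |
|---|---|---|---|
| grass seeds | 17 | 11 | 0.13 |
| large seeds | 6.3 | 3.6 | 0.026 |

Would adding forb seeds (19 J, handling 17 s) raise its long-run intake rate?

Current rate: (0.13×17 + 0.026×6.3)/(1 + 0.13×11 + 0.026×3.6) = 0.9406 J/s.
Profitability of forb seeds: 19/17 = 1.118 J/s.
1.118 > 0.9406, so adding forb seeds raises the average — include it.

Yes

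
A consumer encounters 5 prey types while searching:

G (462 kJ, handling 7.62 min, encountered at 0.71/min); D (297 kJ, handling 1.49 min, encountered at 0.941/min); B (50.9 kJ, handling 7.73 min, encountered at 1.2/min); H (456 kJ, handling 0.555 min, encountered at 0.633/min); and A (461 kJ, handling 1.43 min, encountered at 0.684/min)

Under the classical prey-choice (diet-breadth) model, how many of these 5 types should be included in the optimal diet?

Rank by E/h (kJ/min): H 822, A 322, D 199, G 60.6, B 6.58. Include each in turn until the next type's E/h falls below the running intake rate.
Rate on top 1: 213.6. A: 322 > 213.6 → include.
Rate on top 2: 259.3. D: 199 < 259.3 → exclude; stop.
Optimal diet: H, A — 2 of 5 types.

2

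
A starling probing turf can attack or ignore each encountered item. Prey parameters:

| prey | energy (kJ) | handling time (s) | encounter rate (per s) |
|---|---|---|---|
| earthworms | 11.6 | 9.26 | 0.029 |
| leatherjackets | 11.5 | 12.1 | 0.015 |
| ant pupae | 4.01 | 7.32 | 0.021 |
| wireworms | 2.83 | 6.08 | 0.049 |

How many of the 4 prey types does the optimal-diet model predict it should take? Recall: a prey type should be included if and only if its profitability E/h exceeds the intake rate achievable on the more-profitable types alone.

4

E/h in descending order: earthworms 1.25, leatherjackets 0.95, ant pupae 0.548, wireworms 0.465 kJ/s. The optimal diet is the largest prefix of this list for which every included type satisfies E_i/h_i > R on the types above it.
Rate on top 1: 0.2652. leatherjackets: 0.95 > 0.2652 → include.
Rate on top 2: 0.351. ant pupae: 0.548 > 0.351 → include.
Rate on top 3: 0.3698. wireworms: 0.465 > 0.3698 → include.
Optimal diet: earthworms, leatherjackets, ant pupae, wireworms — 4 of 4 types.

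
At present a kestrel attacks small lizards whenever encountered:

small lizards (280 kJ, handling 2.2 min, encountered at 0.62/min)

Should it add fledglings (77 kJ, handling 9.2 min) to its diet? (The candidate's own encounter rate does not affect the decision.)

Current rate: (0.62×280)/(1 + 0.62×2.2) = 73.43 kJ/min.
fledglings: E/h = 77/9.2 = 8.37 kJ/min.
Since 8.37 < R, time spent handling fledglings is better spent searching.

No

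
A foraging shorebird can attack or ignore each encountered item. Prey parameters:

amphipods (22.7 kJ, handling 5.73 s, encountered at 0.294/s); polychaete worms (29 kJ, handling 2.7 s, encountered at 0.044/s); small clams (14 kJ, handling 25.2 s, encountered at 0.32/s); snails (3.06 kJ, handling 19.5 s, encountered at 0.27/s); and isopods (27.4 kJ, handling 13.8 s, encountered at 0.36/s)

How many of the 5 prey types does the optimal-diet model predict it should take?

E/h in descending order: polychaete worms 10.7, amphipods 3.96, isopods 1.99, small clams 0.556, snails 0.157 kJ/s. The optimal diet is the largest prefix of this list for which every included type satisfies E_i/h_i > R on the types above it.
Rate on top 1: 1.141. amphipods: 3.96 > 1.141 → include.
Rate on top 2: 2.836. isopods: 1.99 < 2.836 → exclude; stop.
Optimal diet: polychaete worms, amphipods — 2 of 5 types.

2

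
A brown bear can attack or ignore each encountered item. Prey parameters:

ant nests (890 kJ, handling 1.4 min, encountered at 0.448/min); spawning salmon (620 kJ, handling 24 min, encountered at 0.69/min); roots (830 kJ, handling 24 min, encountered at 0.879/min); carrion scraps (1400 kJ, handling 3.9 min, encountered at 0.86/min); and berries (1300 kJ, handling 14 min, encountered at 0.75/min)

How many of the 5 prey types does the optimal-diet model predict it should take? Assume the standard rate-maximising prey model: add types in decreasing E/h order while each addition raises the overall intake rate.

2

Rank by E/h (kJ/min): ant nests 636, carrion scraps 359, berries 92.9, roots 34.6, spawning salmon 25.8. Include each in turn until the next type's E/h falls below the running intake rate.
Rate on top 1: 245. carrion scraps: 359 > 245 → include.
Rate on top 2: 321.8. berries: 92.9 < 321.8 → exclude; stop.
Optimal diet: ant nests, carrion scraps — 2 of 5 types.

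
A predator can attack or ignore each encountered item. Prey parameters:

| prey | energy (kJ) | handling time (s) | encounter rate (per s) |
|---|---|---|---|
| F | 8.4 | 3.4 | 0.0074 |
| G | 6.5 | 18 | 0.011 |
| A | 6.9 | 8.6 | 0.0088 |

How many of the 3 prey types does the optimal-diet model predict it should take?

Rank by E/h (kJ/s): F 2.47, A 0.802, G 0.361. Include each in turn until the next type's E/h falls below the running intake rate.
Rate on top 1: 0.06063. A: 0.802 > 0.06063 → include.
Rate on top 2: 0.1116. G: 0.361 > 0.1116 → include.
Optimal diet: F, A, G — 3 of 3 types.

3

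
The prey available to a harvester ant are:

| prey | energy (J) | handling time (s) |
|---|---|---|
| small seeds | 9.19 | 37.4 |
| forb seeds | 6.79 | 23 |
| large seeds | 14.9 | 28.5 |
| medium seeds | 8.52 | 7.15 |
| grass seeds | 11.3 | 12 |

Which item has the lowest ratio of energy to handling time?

small seeds

In descending order of E/h:
medium seeds: 8.52/7.15 = 1.19 J/s
grass seeds: 11.3/12 = 0.942 J/s
large seeds: 14.9/28.5 = 0.523 J/s
forb seeds: 6.79/23 = 0.295 J/s
small seeds: 9.19/37.4 = 0.246 J/s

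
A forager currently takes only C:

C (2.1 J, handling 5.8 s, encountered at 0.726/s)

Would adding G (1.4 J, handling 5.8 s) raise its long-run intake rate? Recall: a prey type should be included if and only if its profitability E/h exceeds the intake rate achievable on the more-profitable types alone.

No

Intake rate on the current diet: R = (0.726×2.1) / (1 + 0.726×5.8) = 1.525/5.211 = 0.2926 J/s.
G: E/h = 1.4/5.8 = 0.2414 J/s.
Since 0.2414 < R, time spent handling G is better spent searching.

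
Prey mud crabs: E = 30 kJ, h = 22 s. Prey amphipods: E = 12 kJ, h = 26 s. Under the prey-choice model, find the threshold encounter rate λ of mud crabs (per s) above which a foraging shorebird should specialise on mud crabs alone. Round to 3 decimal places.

0.023 per s

The zero-one rule: include amphipods iff E₂/h₂ > λE₁/(1+λh₁). Equality gives the switch point.
λE₁h₂ = E₂ + λE₂h₁ ⇒ λ = E₂/(E₁h₂ − E₂h₁) = 12/(780 − 264) = 0.02326 per s.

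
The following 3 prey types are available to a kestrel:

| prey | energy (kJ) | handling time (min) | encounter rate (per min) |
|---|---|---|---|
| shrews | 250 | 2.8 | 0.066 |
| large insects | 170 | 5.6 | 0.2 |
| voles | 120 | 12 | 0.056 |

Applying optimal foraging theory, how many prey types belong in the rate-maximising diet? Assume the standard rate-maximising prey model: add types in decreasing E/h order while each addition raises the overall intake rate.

2

Profitabilities (E/h, kJ/min): shrews 89.3, large insects 30.4, voles 10. Add prey in this order while the next type's profitability exceeds the intake rate on those already taken.
Rate on top 1: 13.93. large insects: 30.4 > 13.93 → include.
Rate on top 2: 21.91. voles: 10 < 21.91 → exclude; stop.
Optimal diet: shrews, large insects — 2 of 3 types.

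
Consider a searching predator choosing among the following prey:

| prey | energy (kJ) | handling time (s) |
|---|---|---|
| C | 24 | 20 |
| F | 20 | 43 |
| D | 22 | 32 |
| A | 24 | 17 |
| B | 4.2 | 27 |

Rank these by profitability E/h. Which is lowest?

Profitability E/h (kJ/s): C = 24/20 = 1.2, F = 20/43 = 0.465, D = 22/32 = 0.688, A = 24/17 = 1.41, B = 4.2/27 = 0.156.
Ranked: A > C > D > F > B.

B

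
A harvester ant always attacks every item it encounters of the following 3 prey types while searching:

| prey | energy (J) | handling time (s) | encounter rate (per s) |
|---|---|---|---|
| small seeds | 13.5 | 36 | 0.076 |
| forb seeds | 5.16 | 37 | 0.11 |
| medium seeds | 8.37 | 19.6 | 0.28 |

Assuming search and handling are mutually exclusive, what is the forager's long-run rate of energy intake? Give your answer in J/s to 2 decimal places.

0.30 J/s

R = Σλ_iE_i / (1 + Σλ_ih_i)
Numerator: 0.076×13.5 + 0.11×5.16 + 0.28×8.37 = 3.937
Denominator: 1 + 0.076×36 + 0.11×37 + 0.28×19.6 = 13.29
R = 3.937/13.29 = 0.2962 J/s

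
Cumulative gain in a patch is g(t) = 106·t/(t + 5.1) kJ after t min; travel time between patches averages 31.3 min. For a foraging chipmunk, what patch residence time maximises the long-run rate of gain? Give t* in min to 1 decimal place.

Optimal t* satisfies g'(t*) = g(t*)/(T + t*).
g'(t) = 106·5.1/(t + 5.1)². Setting 106·5.1/(t+5.1)² = 106t/[(t+5.1)(31.3+t)] gives 5.1(31.3+t) = t(t+5.1), so t² = 5.1×31.3 = 159.6.
t* = √159.6 = 12.63 min.

12.6 min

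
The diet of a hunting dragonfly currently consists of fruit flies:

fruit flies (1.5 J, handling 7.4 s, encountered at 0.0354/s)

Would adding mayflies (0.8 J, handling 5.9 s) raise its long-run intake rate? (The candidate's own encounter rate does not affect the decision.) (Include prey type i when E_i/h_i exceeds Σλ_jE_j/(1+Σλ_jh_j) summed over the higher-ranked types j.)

Yes

Intake rate on the current diet: R = (0.0354×1.5) / (1 + 0.0354×7.4) = 0.0531/1.262 = 0.04208 J/s.
Profitability of mayflies: 0.8/5.9 = 0.1356 J/s.
Since 0.1356 > R, including mayflies increases the long-run rate.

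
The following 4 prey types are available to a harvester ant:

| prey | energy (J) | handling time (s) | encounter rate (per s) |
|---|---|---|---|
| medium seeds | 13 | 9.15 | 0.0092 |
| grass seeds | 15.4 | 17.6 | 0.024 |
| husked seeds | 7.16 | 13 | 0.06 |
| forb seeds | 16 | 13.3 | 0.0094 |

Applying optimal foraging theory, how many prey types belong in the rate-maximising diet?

4

Rank by E/h (J/s): medium seeds 1.42, forb seeds 1.2, grass seeds 0.875, husked seeds 0.551. Include each in turn until the next type's E/h falls below the running intake rate.
Rate on top 1: 0.1103. forb seeds: 1.2 > 0.1103 → include.
Rate on top 2: 0.2233. grass seeds: 0.875 > 0.2233 → include.
Rate on top 3: 0.392. husked seeds: 0.551 > 0.392 → include.
Optimal diet: medium seeds, forb seeds, grass seeds, husked seeds — 4 of 4 types.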